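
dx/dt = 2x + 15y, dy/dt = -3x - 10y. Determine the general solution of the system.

x(t) = c_1e^(-4t)sin(3t) - 2c_1e^(-4t)cos(3t) - 2c_2e^(-4t)sin(3t) - c_2e^(-4t)cos(3t), y(t) = c_1e^(-4t)cos(3t) + c_2e^(-4t)sin(3t)

Coefficient matrix A = [[2, 15], [-3, -10]].
Characteristic polynomial det(A - λI) = λ^2 + 8λ + 25 = 0.
Eigenvalues λ = -4 ± 3i (complex conjugate pair).
For λ=-4+3i: an eigenvector is (-2,1) - i(1,0) = (-2 - i, 1).
A real fundamental pair from Re and Im of e^((-4+3i)t)v: X_1 = e^(-4t)(cos(3t)·(-2,1) + sin(3t)·(1,0)), X_2 = e^(-4t)(sin(3t)·(-2,1) - cos(3t)·(1,0)).
General solution: c_1X_1 + c_2X_2.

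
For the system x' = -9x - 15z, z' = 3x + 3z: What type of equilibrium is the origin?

A = [[-9,-15],[3,3]]; det(A-λI) = λ^2 + 6λ + 18.
λ = -3 ± 3i: negative real part.

stable spiral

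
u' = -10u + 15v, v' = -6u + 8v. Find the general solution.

Coefficient matrix A = [[-10, 15], [-6, 8]].
Characteristic polynomial det(A - λI) = λ^2 + 2λ + 10 = 0.
Eigenvalues λ = -1 ± 3i (complex conjugate pair).
For λ=-1+3i: an eigenvector is (1,1) - i(2,1) = (1 - 2i, 1 - i).
A real fundamental pair from Re and Im of e^((-1+3i)t)v: X_1 = e^(-t)(cos(3t)·(1,1) + sin(3t)·(2,1)), X_2 = e^(-t)(sin(3t)·(1,1) - cos(3t)·(2,1)).
General solution: c_1X_1 + c_2X_2.

u(t) = 2c_1e^(-t)sin(3t) + c_1e^(-t)cos(3t) + c_2e^(-t)sin(3t) - 2c_2e^(-t)cos(3t), v(t) = c_1e^(-t)sin(3t) + c_1e^(-t)cos(3t) + c_2e^(-t)sin(3t) - c_2e^(-t)cos(3t)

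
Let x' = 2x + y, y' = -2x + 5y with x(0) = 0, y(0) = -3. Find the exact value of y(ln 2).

A = [[2,1],[-2,5]]; eigenvalues λ = 4, 3.
Eigenvectors: (-1,-2) for λ=4, (1,1) for λ=3.
From the initial condition, c_1 = 3, c_2 = 3.
y(ln 2) = (3)(2^4)(-2) + (3)(2^3)(1) = -72.

-72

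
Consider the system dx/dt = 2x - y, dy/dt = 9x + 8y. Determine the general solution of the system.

x(t) = c_1e^(5t) + c_2te^(5t), y(t) = -3c_1e^(5t) - 3c_2te^(5t) - c_2e^(5t)

Coefficient matrix A = [[2, -1], [9, 8]].
Characteristic polynomial det(A - λI) = λ^2 - 10λ + 25 = 0.
Single eigenvalue λ = 5 with algebraic multiplicity 2.
Eigenvector v = (1,-3); generalized eigenvector w with (A-λI)w=v is (0,-1).
General solution: e^(5t)[c_1·v + c_2·(t·v + w)].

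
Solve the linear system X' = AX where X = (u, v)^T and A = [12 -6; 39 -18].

u(t) = -c_1e^(-3t)sin(3t) + c_1e^(-3t)cos(3t) + c_2e^(-3t)sin(3t) + c_2e^(-3t)cos(3t), v(t) = -2c_1e^(-3t)sin(3t) + 3c_1e^(-3t)cos(3t) + 3c_2e^(-3t)sin(3t) + 2c_2e^(-3t)cos(3t)

Coefficient matrix A = [[12, -6], [39, -18]].
Characteristic polynomial det(A - λI) = λ^2 + 6λ + 18 = 0.
Eigenvalues λ = -3 ± 3i (complex conjugate pair).
For λ=-3+3i: an eigenvector is (1,3) - i(-1,-2) = (1 + i, 3 + 2i).
A real fundamental pair from Re and Im of e^((-3+3i)t)v: X_1 = e^(-3t)(cos(3t)·(1,3) + sin(3t)·(-1,-2)), X_2 = e^(-3t)(sin(3t)·(1,3) - cos(3t)·(-1,-2)).
General solution: c_1X_1 + c_2X_2.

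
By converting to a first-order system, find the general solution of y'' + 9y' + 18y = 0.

y(t) = K_1e^(-6t) + K_2e^(-3t)

Let x_1 = y, x_2 = y'. Then x_1' = x_2 and x_2' = -18x_1 - 9x_2.
A = [[0,1],[-18,-9]]; det(A-λI) = λ^2 + 9λ + 18.
Eigenvalues λ = -6, -3 with eigenvectors (1,-6), (1,-3).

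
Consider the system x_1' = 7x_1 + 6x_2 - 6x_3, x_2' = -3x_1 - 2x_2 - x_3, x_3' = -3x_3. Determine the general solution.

Coefficient matrix A = [[7, 6, -6], [-3, -2, -1], [0, 0, -3]].
det(A - λI) = 0 gives eigenvalues λ = 1, 4, -3.
For λ=1: eigenvector (1,-1,0).
For λ=4: eigenvector (2,-1,0).
For λ=-3: eigenvector (0,1,1).
General solution: c_1e^(t)(1,-1,0) + c_2e^(4t)(2,-1,0) + c_3e^(-3t)(0,1,1).

x_1(t) = c_1e^(t) + 2c_2e^(4t), x_2(t) = -c_1e^(t) - c_2e^(4t) + c_3e^(-3t), x_3(t) = c_3e^(-3t)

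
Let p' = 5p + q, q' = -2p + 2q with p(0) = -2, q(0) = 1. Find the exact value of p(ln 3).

-216

A = [[5,1],[-2,2]]; eigenvalues λ = 3, 4.
Eigenvectors: (1,-2) for λ=3, (-1,1) for λ=4.
From the initial condition, c_1 = 1, c_2 = 3.
p(ln 3) = (1)(3^3)(1) + (3)(3^4)(-1) = -216.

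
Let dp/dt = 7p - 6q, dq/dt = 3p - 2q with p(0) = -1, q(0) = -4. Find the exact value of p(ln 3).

A = [[7,-6],[3,-2]]; eigenvalues λ = 4, 1.
Eigenvectors: (2,1) for λ=4, (1,1) for λ=1.
From the initial condition, c_1 = 3, c_2 = -7.
p(ln 3) = (3)(3^4)(2) + (-7)(3^1)(1) = 465.

465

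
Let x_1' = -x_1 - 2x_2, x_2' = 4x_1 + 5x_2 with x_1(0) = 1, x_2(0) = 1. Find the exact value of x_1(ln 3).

-45

A = [[-1,-2],[4,5]]; eigenvalues λ = 3, 1.
Eigenvectors: (1,-2) for λ=3, (-1,1) for λ=1.
From the initial condition, c_1 = -2, c_2 = -3.
x_1(ln 3) = (-2)(3^3)(1) + (-3)(3^1)(-1) = -45.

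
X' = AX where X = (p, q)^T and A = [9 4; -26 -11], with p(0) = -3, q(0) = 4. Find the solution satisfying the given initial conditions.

p(t) = -7e^(-t)sin(2t) - 3e^(-t)cos(2t), q(t) = 19e^(-t)sin(2t) + 4e^(-t)cos(2t)

Coefficient matrix A = [[9, 4], [-26, -11]].
Characteristic polynomial det(A - λI) = λ^2 + 2λ + 5 = 0.
Eigenvalues λ = -1 ± 2i (complex conjugate pair).
For λ=-1+2i: an eigenvector is (1,-2) - i(1,-3) = (1 - i, -2 + 3i).
A real fundamental pair from Re and Im of e^((-1+2i)t)v: X_1 = e^(-t)(cos(2t)·(1,-2) + sin(2t)·(1,-3)), X_2 = e^(-t)(sin(2t)·(1,-2) - cos(2t)·(1,-3)).
General solution: c_1X_1 + c_2X_2.
Applying p(0)=-3, q(0)=4 gives c_1=-5, c_2=-2.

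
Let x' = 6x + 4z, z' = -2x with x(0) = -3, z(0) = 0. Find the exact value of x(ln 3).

-459

A = [[6,4],[-2,0]]; eigenvalues λ = 2, 4.
Eigenvectors: (1,-1) for λ=2, (2,-1) for λ=4.
From the initial condition, c_1 = 3, c_2 = -3.
x(ln 3) = (3)(3^2)(1) + (-3)(3^4)(2) = -459.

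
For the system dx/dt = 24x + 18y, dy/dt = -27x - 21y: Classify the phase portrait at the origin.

saddle

A = [[24,18],[-27,-21]]; det(A-λI) = λ^2 - 3λ - 18.
λ = -3, 6: opposite signs.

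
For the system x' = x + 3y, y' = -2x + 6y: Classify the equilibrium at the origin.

A = [[1,3],[-2,6]]; det(A-λI) = λ^2 - 7λ + 12.
λ = 3, 4: both positive.

unstable node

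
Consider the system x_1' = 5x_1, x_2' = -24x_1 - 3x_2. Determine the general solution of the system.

x_1(t) = c_2e^(5t), x_2(t) = -c_1e^(-3t) - 3c_2e^(5t)

Coefficient matrix A = [[5, 0], [-24, -3]].
Characteristic polynomial det(A - λI) = λ^2 - 2λ - 15 = 0.
Eigenvalues λ = -3, 5.
For λ=-3: (A-λI) row 1 is [8, 0], so an eigenvector is (0, -1).
For λ=5: (A-λI) row 2 is [-24, -8], so an eigenvector is (1, -3).
General solution: c_1e^(-3t)(0,-1) + c_2e^(5t)(1,-3).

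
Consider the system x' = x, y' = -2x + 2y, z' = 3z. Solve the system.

Coefficient matrix A = [[1, 0, 0], [-2, 2, 0], [0, 0, 3]].
det(A - λI) = 0 gives eigenvalues λ = 1, 2, 3.
For λ=1: eigenvector (1,2,0).
For λ=2: eigenvector (0,1,0).
For λ=3: eigenvector (0,0,1).
General solution: c_1e^(t)(1,2,0) + c_2e^(2t)(0,1,0) + c_3e^(3t)(0,0,1).

x(t) = c_1e^(t), y(t) = 2c_1e^(t) + c_2e^(2t), z(t) = c_3e^(3t)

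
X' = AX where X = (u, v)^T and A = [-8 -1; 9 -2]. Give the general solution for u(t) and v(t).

u(t) = -C_1e^(-5t) - C_2te^(-5t), v(t) = 3C_1e^(-5t) + 3C_2te^(-5t) + C_2e^(-5t)

Coefficient matrix A = [[-8, -1], [9, -2]].
Characteristic polynomial det(A - λI) = λ^2 + 10λ + 25 = 0.
Single eigenvalue λ = -5 with algebraic multiplicity 2.
Eigenvector v = (-1,3); generalized eigenvector w with (A-λI)w=v is (0,1).
General solution: e^(-5t)[C_1·v + C_2·(t·v + w)].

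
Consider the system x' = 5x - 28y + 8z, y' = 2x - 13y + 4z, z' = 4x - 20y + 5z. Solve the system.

x(t) = 3K_1e^(t) + 2K_2e^(-t) - 4K_3e^(-3t), y(t) = K_1e^(t) + K_2e^(-t) - 2K_3e^(-3t), z(t) = 2K_1e^(t) + 2K_2e^(-t) - 3K_3e^(-3t)

Coefficient matrix A = [[5, -28, 8], [2, -13, 4], [4, -20, 5]].
det(A - λI) = 0 gives eigenvalues λ = 1, -1, -3.
For λ=1: eigenvector (3,1,2).
For λ=-1: eigenvector (2,1,2).
For λ=-3: eigenvector (-4,-2,-3).
General solution: K_1e^(t)(3,1,2) + K_2e^(-t)(2,1,2) + K_3e^(-3t)(-4,-2,-3).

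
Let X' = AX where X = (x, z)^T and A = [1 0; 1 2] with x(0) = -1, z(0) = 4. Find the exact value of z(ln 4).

A = [[1,0],[1,2]]; eigenvalues λ = 1, 2.
Eigenvectors: (1,-1) for λ=1, (0,-1) for λ=2.
From the initial condition, c_1 = -1, c_2 = -3.
z(ln 4) = (-1)(4^1)(-1) + (-3)(4^2)(-1) = 52.

52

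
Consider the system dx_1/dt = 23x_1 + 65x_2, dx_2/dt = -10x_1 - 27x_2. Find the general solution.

Coefficient matrix A = [[23, 65], [-10, -27]].
Characteristic polynomial det(A - λI) = λ^2 + 4λ + 29 = 0.
Eigenvalues λ = -2 ± 5i (complex conjugate pair).
For λ=-2+5i: an eigenvector is (2,-1) - i(-3,1) = (2 + 3i, -1 - i).
A real fundamental pair from Re and Im of e^((-2+5i)t)v: X_1 = e^(-2t)(cos(5t)·(2,-1) + sin(5t)·(-3,1)), X_2 = e^(-2t)(sin(5t)·(2,-1) - cos(5t)·(-3,1)).
General solution: c_1X_1 + c_2X_2.

x_1(t) = -3c_1e^(-2t)sin(5t) + 2c_1e^(-2t)cos(5t) + 2c_2e^(-2t)sin(5t) + 3c_2e^(-2t)cos(5t), x_2(t) = c_1e^(-2t)sin(5t) - c_1e^(-2t)cos(5t) - c_2e^(-2t)sin(5t) - c_2e^(-2t)cos(5t)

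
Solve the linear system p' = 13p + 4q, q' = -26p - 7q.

p(t) = -c_1e^(3t)sin(2t) - c_1e^(3t)cos(2t) - c_2e^(3t)sin(2t) + c_2e^(3t)cos(2t), q(t) = 3c_1e^(3t)sin(2t) + 2c_1e^(3t)cos(2t) + 2c_2e^(3t)sin(2t) - 3c_2e^(3t)cos(2t)

Coefficient matrix A = [[13, 4], [-26, -7]].
Characteristic polynomial det(A - λI) = λ^2 - 6λ + 13 = 0.
Eigenvalues λ = 3 ± 2i (complex conjugate pair).
For λ=3+2i: an eigenvector is (-1,2) - i(-1,3) = (-1 + i, 2 - 3i).
A real fundamental pair from Re and Im of e^((3+2i)t)v: X_1 = e^(3t)(cos(2t)·(-1,2) + sin(2t)·(-1,3)), X_2 = e^(3t)(sin(2t)·(-1,2) - cos(2t)·(-1,3)).
General solution: c_1X_1 + c_2X_2.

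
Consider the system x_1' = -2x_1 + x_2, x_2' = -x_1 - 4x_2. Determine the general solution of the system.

x_1(t) = C_1e^(-3t) + C_2te^(-3t) + C_2e^(-3t), x_2(t) = -C_1e^(-3t) - C_2te^(-3t)

Coefficient matrix A = [[-2, 1], [-1, -4]].
Characteristic polynomial det(A - λI) = λ^2 + 6λ + 9 = 0.
Single eigenvalue λ = -3 with algebraic multiplicity 2.
Eigenvector v = (1,-1); generalized eigenvector w with (A-λI)w=v is (1,0).
General solution: e^(-3t)[C_1·v + C_2·(t·v + w)].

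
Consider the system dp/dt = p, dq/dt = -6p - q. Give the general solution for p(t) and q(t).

Coefficient matrix A = [[1, 0], [-6, -1]].
Characteristic polynomial det(A - λI) = λ^2 - 1 = 0.
Eigenvalues λ = 1, -1.
For λ=1: (A-λI) row 2 is [-6, -2], so an eigenvector is (1, -3).
For λ=-1: (A-λI) row 1 is [2, 0], so an eigenvector is (0, -1).
General solution: c_1e^(t)(1,-3) + c_2e^(-t)(0,-1).

p(t) = c_1e^(t), q(t) = -3c_1e^(t) - c_2e^(-t)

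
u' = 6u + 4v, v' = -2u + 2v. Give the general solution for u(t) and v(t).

Coefficient matrix A = [[6, 4], [-2, 2]].
Characteristic polynomial det(A - λI) = λ^2 - 8λ + 20 = 0.
Eigenvalues λ = 4 ± 2i (complex conjugate pair).
For λ=4+2i: an eigenvector is (-1,0) - i(-1,1) = (-1 + i, 0 - i).
A real fundamental pair from Re and Im of e^((4+2i)t)v: X_1 = e^(4t)(cos(2t)·(-1,0) + sin(2t)·(-1,1)), X_2 = e^(4t)(sin(2t)·(-1,0) - cos(2t)·(-1,1)).
General solution: C_1X_1 + C_2X_2.

u(t) = -C_1e^(4t)sin(2t) - C_1e^(4t)cos(2t) - C_2e^(4t)sin(2t) + C_2e^(4t)cos(2t), v(t) = C_1e^(4t)sin(2t) - C_2e^(4t)cos(2t)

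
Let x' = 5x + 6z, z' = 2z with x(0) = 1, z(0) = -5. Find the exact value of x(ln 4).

-9056

A = [[5,6],[0,2]]; eigenvalues λ = 5, 2.
Eigenvectors: (-1,0) for λ=5, (-2,1) for λ=2.
From the initial condition, c_1 = 9, c_2 = -5.
x(ln 4) = (9)(4^5)(-1) + (-5)(4^2)(-2) = -9056.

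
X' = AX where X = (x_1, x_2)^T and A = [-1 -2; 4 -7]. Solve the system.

Coefficient matrix A = [[-1, -2], [4, -7]].
Characteristic polynomial det(A - λI) = λ^2 + 8λ + 15 = 0.
Eigenvalues λ = -5, -3.
For λ=-5: (A-λI) row 1 is [4, -2], so an eigenvector is (-1, -2).
For λ=-3: (A-λI) row 1 is [2, -2], so an eigenvector is (-1, -1).
General solution: C_1e^(-5t)(-1,-2) + C_2e^(-3t)(-1,-1).

x_1(t) = -C_1e^(-5t) - C_2e^(-3t), x_2(t) = -2C_1e^(-5t) - C_2e^(-3t)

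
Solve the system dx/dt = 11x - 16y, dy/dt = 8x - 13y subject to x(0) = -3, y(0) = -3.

Coefficient matrix A = [[11, -16], [8, -13]].
Characteristic polynomial det(A - λI) = λ^2 + 2λ - 15 = 0.
Eigenvalues λ = 3, -5.
For λ=3: (A-λI) row 1 is [8, -16], so an eigenvector is (-2, -1).
For λ=-5: (A-λI) row 1 is [16, -16], so an eigenvector is (1, 1).
General solution: K_1e^(3t)(-2,-1) + K_2e^(-5t)(1,1).
Applying x(0)=-3, y(0)=-3 gives K_1=0, K_2=-3.

x(t) = -3e^(-5t), y(t) = -3e^(-5t)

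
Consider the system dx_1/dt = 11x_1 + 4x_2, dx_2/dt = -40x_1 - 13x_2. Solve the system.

Coefficient matrix A = [[11, 4], [-40, -13]].
Characteristic polynomial det(A - λI) = λ^2 + 2λ + 17 = 0.
Eigenvalues λ = -1 ± 4i (complex conjugate pair).
For λ=-1+4i: an eigenvector is (0,-1) - i(-1,3) = (0 + i, -1 - 3i).
A real fundamental pair from Re and Im of e^((-1+4i)t)v: X_1 = e^(-t)(cos(4t)·(0,-1) + sin(4t)·(-1,3)), X_2 = e^(-t)(sin(4t)·(0,-1) - cos(4t)·(-1,3)).
General solution: K_1X_1 + K_2X_2.

x_1(t) = -K_1e^(-t)sin(4t) + K_2e^(-t)cos(4t), x_2(t) = 3K_1e^(-t)sin(4t) - K_1e^(-t)cos(4t) - K_2e^(-t)sin(4t) - 3K_2e^(-t)cos(4t)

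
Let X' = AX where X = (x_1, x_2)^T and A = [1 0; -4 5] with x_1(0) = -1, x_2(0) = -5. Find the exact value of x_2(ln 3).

-975

A = [[1,0],[-4,5]]; eigenvalues λ = 1, 5.
Eigenvectors: (-1,-1) for λ=1, (0,1) for λ=5.
From the initial condition, c_1 = 1, c_2 = -4.
x_2(ln 3) = (1)(3^1)(-1) + (-4)(3^5)(1) = -975.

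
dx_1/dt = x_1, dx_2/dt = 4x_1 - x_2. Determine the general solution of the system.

Coefficient matrix A = [[1, 0], [4, -1]].
Characteristic polynomial det(A - λI) = λ^2 - 1 = 0.
Eigenvalues λ = -1, 1.
For λ=-1: (A-λI) row 1 is [2, 0], so an eigenvector is (0, -1).
For λ=1: (A-λI) row 2 is [4, -2], so an eigenvector is (1, 2).
General solution: K_1e^(-t)(0,-1) + K_2e^(t)(1,2).

x_1(t) = K_2e^(t), x_2(t) = -K_1e^(-t) + 2K_2e^(t)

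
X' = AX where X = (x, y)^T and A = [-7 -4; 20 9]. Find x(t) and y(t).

Coefficient matrix A = [[-7, -4], [20, 9]].
Characteristic polynomial det(A - λI) = λ^2 - 2λ + 17 = 0.
Eigenvalues λ = 1 ± 4i (complex conjugate pair).
For λ=1+4i: an eigenvector is (0,1) - i(-1,2) = (0 + i, 1 - 2i).
A real fundamental pair from Re and Im of e^((1+4i)t)v: X_1 = e^(t)(cos(4t)·(0,1) + sin(4t)·(-1,2)), X_2 = e^(t)(sin(4t)·(0,1) - cos(4t)·(-1,2)).
General solution: K_1X_1 + K_2X_2.

x(t) = -K_1e^(t)sin(4t) + K_2e^(t)cos(4t), y(t) = 2K_1e^(t)sin(4t) + K_1e^(t)cos(4t) + K_2e^(t)sin(4t) - 2K_2e^(t)cos(4t)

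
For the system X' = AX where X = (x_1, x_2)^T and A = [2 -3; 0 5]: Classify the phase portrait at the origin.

unstable node

A = [[2,-3],[0,5]]; det(A-λI) = λ^2 - 7λ + 10.
λ = 5, 2: both positive.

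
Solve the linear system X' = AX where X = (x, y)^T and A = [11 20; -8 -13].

Coefficient matrix A = [[11, 20], [-8, -13]].
Characteristic polynomial det(A - λI) = λ^2 + 2λ + 17 = 0.
Eigenvalues λ = -1 ± 4i (complex conjugate pair).
For λ=-1+4i: an eigenvector is (2,-1) - i(1,-1) = (2 - i, -1 + i).
A real fundamental pair from Re and Im of e^((-1+4i)t)v: X_1 = e^(-t)(cos(4t)·(2,-1) + sin(4t)·(1,-1)), X_2 = e^(-t)(sin(4t)·(2,-1) - cos(4t)·(1,-1)).
General solution: C_1X_1 + C_2X_2.

x(t) = C_1e^(-t)sin(4t) + 2C_1e^(-t)cos(4t) + 2C_2e^(-t)sin(4t) - C_2e^(-t)cos(4t), y(t) = -C_1e^(-t)sin(4t) - C_1e^(-t)cos(4t) - C_2e^(-t)sin(4t) + C_2e^(-t)cos(4t)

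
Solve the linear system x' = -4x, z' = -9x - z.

Coefficient matrix A = [[-4, 0], [-9, -1]].
Characteristic polynomial det(A - λI) = λ^2 + 5λ + 4 = 0.
Eigenvalues λ = -4, -1.
For λ=-4: (A-λI) row 2 is [-9, 3], so an eigenvector is (1, 3).
For λ=-1: (A-λI) row 1 is [-3, 0], so an eigenvector is (0, -1).
General solution: C_1e^(-4t)(1,3) + C_2e^(-t)(0,-1).

x(t) = C_1e^(-4t), z(t) = 3C_1e^(-4t) - C_2e^(-t)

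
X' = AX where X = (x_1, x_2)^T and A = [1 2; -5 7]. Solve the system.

Coefficient matrix A = [[1, 2], [-5, 7]].
Characteristic polynomial det(A - λI) = λ^2 - 8λ + 17 = 0.
Eigenvalues λ = 4 ± i (complex conjugate pair).
For λ=4+i: an eigenvector is (-1,-1) - i(1,2) = (-1 - i, -1 - 2i).
A real fundamental pair from Re and Im of e^((4+i)t)v: X_1 = e^(4t)(cos(t)·(-1,-1) + sin(t)·(1,2)), X_2 = e^(4t)(sin(t)·(-1,-1) - cos(t)·(1,2)).
General solution: C_1X_1 + C_2X_2.

x_1(t) = C_1e^(4t)sin(t) - C_1e^(4t)cos(t) - C_2e^(4t)sin(t) - C_2e^(4t)cos(t), x_2(t) = 2C_1e^(4t)sin(t) - C_1e^(4t)cos(t) - C_2e^(4t)sin(t) - 2C_2e^(4t)cos(t)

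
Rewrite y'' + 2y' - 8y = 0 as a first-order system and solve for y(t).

y(t) = c_1e^(2t) + c_2e^(-4t)

Let x_1 = y, x_2 = y'. Then x_1' = x_2 and x_2' = 8x_1 - 2x_2.
A = [[0,1],[8,-2]]; det(A-λI) = λ^2 + 2λ - 8.
Eigenvalues λ = 2, -4 with eigenvectors (1,2), (1,-4).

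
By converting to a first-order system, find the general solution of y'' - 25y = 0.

Let x_1 = y, x_2 = y'. Then x_1' = x_2 and x_2' = 25x_1.
A = [[0,1],[25,0]]; det(A-λI) = λ^2 - 25.
Eigenvalues λ = -5, 5 with eigenvectors (1,-5), (1,5).

y(t) = K_1e^(-5t) + K_2e^(5t)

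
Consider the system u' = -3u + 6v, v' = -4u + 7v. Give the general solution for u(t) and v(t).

u(t) = 3C_1e^(t) + C_2e^(3t), v(t) = 2C_1e^(t) + C_2e^(3t)

Coefficient matrix A = [[-3, 6], [-4, 7]].
Characteristic polynomial det(A - λI) = λ^2 - 4λ + 3 = 0.
Eigenvalues λ = 1, 3.
For λ=1: (A-λI) row 1 is [-4, 6], so an eigenvector is (3, 2).
For λ=3: (A-λI) row 1 is [-6, 6], so an eigenvector is (1, 1).
General solution: C_1e^(t)(3,2) + C_2e^(3t)(1,1).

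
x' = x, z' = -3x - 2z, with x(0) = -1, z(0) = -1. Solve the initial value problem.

x(t) = -e^(t), z(t) = e^(t) - 2e^(-2t)

Coefficient matrix A = [[1, 0], [-3, -2]].
Characteristic polynomial det(A - λI) = λ^2 + λ - 2 = 0.
Eigenvalues λ = 1, -2.
For λ=1: (A-λI) row 2 is [-3, -3], so an eigenvector is (-1, 1).
For λ=-2: (A-λI) row 1 is [3, 0], so an eigenvector is (0, 1).
General solution: c_1e^(t)(-1,1) + c_2e^(-2t)(0,1).
Applying x(0)=-1, z(0)=-1 gives c_1=1, c_2=-2.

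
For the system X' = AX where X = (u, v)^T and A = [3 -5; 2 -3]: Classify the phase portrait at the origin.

A = [[3,-5],[2,-3]]; det(A-λI) = λ^2 + 1.
λ = 0 ± i: zero real part.

center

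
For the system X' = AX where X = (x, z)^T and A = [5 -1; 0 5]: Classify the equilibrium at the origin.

A = [[5,-1],[0,5]]; det(A-λI) = λ^2 - 10λ + 25.
repeated λ = 5 with a single eigenvector.

unstable improper node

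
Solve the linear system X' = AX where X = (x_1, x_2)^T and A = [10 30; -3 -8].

Coefficient matrix A = [[10, 30], [-3, -8]].
Characteristic polynomial det(A - λI) = λ^2 - 2λ + 10 = 0.
Eigenvalues λ = 1 ± 3i (complex conjugate pair).
For λ=1+3i: an eigenvector is (-1,0) - i(-3,1) = (-1 + 3i, 0 - i).
A real fundamental pair from Re and Im of e^((1+3i)t)v: X_1 = e^(t)(cos(3t)·(-1,0) + sin(3t)·(-3,1)), X_2 = e^(t)(sin(3t)·(-1,0) - cos(3t)·(-3,1)).
General solution: C_1X_1 + C_2X_2.

x_1(t) = -3C_1e^(t)sin(3t) - C_1e^(t)cos(3t) - C_2e^(t)sin(3t) + 3C_2e^(t)cos(3t), x_2(t) = C_1e^(t)sin(3t) - C_2e^(t)cos(3t)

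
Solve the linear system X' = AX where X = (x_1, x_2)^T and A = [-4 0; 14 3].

Coefficient matrix A = [[-4, 0], [14, 3]].
Characteristic polynomial det(A - λI) = λ^2 + λ - 12 = 0.
Eigenvalues λ = 3, -4.
For λ=3: (A-λI) row 1 is [-7, 0], so an eigenvector is (0, -1).
For λ=-4: (A-λI) row 2 is [14, 7], so an eigenvector is (-1, 2).
General solution: c_1e^(3t)(0,-1) + c_2e^(-4t)(-1,2).

x_1(t) = -c_2e^(-4t), x_2(t) = -c_1e^(3t) + 2c_2e^(-4t)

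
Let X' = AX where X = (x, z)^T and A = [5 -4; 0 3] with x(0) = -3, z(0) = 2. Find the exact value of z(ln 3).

54

A = [[5,-4],[0,3]]; eigenvalues λ = 5, 3.
Eigenvectors: (-1,0) for λ=5, (-2,-1) for λ=3.
From the initial condition, c_1 = 7, c_2 = -2.
z(ln 3) = (7)(3^5)(0) + (-2)(3^3)(-1) = 54.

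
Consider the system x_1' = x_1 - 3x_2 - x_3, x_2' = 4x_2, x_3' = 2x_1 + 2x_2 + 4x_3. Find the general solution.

Coefficient matrix A = [[1, -3, -1], [0, 4, 0], [2, 2, 4]].
det(A - λI) = 0 gives eigenvalues λ = 3, 4, 2.
For λ=3: eigenvector (-1,0,2).
For λ=4: eigenvector (-1,1,0).
For λ=2: eigenvector (-1,0,1).
General solution: K_1e^(3t)(-1,0,2) + K_2e^(4t)(-1,1,0) + K_3e^(2t)(-1,0,1).

x_1(t) = -K_1e^(3t) - K_2e^(4t) - K_3e^(2t), x_2(t) = K_2e^(4t), x_3(t) = 2K_1e^(3t) + K_3e^(2t)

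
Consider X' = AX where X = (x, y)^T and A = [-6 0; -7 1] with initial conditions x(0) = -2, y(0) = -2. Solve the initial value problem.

x(t) = -2e^(-6t), y(t) = -2e^(-6t)

Coefficient matrix A = [[-6, 0], [-7, 1]].
Characteristic polynomial det(A - λI) = λ^2 + 5λ - 6 = 0.
Eigenvalues λ = 1, -6.
For λ=1: (A-λI) row 1 is [-7, 0], so an eigenvector is (0, 1).
For λ=-6: (A-λI) row 2 is [-7, 7], so an eigenvector is (-1, -1).
General solution: c_1e^(t)(0,1) + c_2e^(-6t)(-1,-1).
Applying x(0)=-2, y(0)=-2 gives c_1=0, c_2=2.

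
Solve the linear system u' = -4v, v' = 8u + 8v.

Coefficient matrix A = [[0, -4], [8, 8]].
Characteristic polynomial det(A - λI) = λ^2 - 8λ + 32 = 0.
Eigenvalues λ = 4 ± 4i (complex conjugate pair).
For λ=4+4i: an eigenvector is (-1,1) - i(0,-1) = (-1, 1 + i).
A real fundamental pair from Re and Im of e^((4+4i)t)v: X_1 = e^(4t)(cos(4t)·(-1,1) + sin(4t)·(0,-1)), X_2 = e^(4t)(sin(4t)·(-1,1) - cos(4t)·(0,-1)).
General solution: C_1X_1 + C_2X_2.

u(t) = -C_1e^(4t)cos(4t) - C_2e^(4t)sin(4t), v(t) = -C_1e^(4t)sin(4t) + C_1e^(4t)cos(4t) + C_2e^(4t)sin(4t) + C_2e^(4t)cos(4t)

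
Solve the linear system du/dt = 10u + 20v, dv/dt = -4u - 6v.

Coefficient matrix A = [[10, 20], [-4, -6]].
Characteristic polynomial det(A - λI) = λ^2 - 4λ + 20 = 0.
Eigenvalues λ = 2 ± 4i (complex conjugate pair).
For λ=2+4i: an eigenvector is (-1,0) - i(-2,1) = (-1 + 2i, 0 - i).
A real fundamental pair from Re and Im of e^((2+4i)t)v: X_1 = e^(2t)(cos(4t)·(-1,0) + sin(4t)·(-2,1)), X_2 = e^(2t)(sin(4t)·(-1,0) - cos(4t)·(-2,1)).
General solution: K_1X_1 + K_2X_2.

u(t) = -2K_1e^(2t)sin(4t) - K_1e^(2t)cos(4t) - K_2e^(2t)sin(4t) + 2K_2e^(2t)cos(4t), v(t) = K_1e^(2t)sin(4t) - K_2e^(2t)cos(4t)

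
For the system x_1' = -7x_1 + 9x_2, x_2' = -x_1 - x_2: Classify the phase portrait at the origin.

A = [[-7,9],[-1,-1]]; det(A-λI) = λ^2 + 8λ + 16.
repeated λ = -4 with a single eigenvector.

stable improper node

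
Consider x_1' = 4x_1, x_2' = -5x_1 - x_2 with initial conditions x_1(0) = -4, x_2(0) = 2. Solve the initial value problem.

x_1(t) = -4e^(4t), x_2(t) = 4e^(4t) - 2e^(-t)

Coefficient matrix A = [[4, 0], [-5, -1]].
Characteristic polynomial det(A - λI) = λ^2 - 3λ - 4 = 0.
Eigenvalues λ = 4, -1.
For λ=4: (A-λI) row 2 is [-5, -5], so an eigenvector is (1, -1).
For λ=-1: (A-λI) row 1 is [5, 0], so an eigenvector is (0, 1).
General solution: C_1e^(4t)(1,-1) + C_2e^(-t)(0,1).
Applying x_1(0)=-4, x_2(0)=2 gives C_1=-4, C_2=-2.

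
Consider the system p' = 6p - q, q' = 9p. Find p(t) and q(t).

Coefficient matrix A = [[6, -1], [9, 0]].
Characteristic polynomial det(A - λI) = λ^2 - 6λ + 9 = 0.
Single eigenvalue λ = 3 with algebraic multiplicity 2.
Eigenvector v = (-1,-3); generalized eigenvector w with (A-λI)w=v is (0,1).
General solution: e^(3t)[c_1·v + c_2·(t·v + w)].

p(t) = -c_1e^(3t) - c_2te^(3t), q(t) = -3c_1e^(3t) - 3c_2te^(3t) + c_2e^(3t)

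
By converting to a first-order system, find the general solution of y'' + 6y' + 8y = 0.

y(t) = C_1e^(-2t) + C_2e^(-4t)

Let x_1 = y, x_2 = y'. Then x_1' = x_2 and x_2' = -8x_1 - 6x_2.
A = [[0,1],[-8,-6]]; det(A-λI) = λ^2 + 6λ + 8.
Eigenvalues λ = -2, -4 with eigenvectors (1,-2), (1,-4).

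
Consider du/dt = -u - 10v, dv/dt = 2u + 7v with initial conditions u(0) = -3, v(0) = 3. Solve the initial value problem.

u(t) = -9e^(3t)sin(2t) - 3e^(3t)cos(2t), v(t) = 3e^(3t)sin(2t) + 3e^(3t)cos(2t)

Coefficient matrix A = [[-1, -10], [2, 7]].
Characteristic polynomial det(A - λI) = λ^2 - 6λ + 13 = 0.
Eigenvalues λ = 3 ± 2i (complex conjugate pair).
For λ=3+2i: an eigenvector is (2,-1) - i(1,0) = (2 - i, -1).
A real fundamental pair from Re and Im of e^((3+2i)t)v: X_1 = e^(3t)(cos(2t)·(2,-1) + sin(2t)·(1,0)), X_2 = e^(3t)(sin(2t)·(2,-1) - cos(2t)·(1,0)).
General solution: K_1X_1 + K_2X_2.
Applying u(0)=-3, v(0)=3 gives K_1=-3, K_2=-3.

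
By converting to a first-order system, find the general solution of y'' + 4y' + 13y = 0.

Let x_1 = y, x_2 = y'. Then x_1' = x_2 and x_2' = -13x_1 - 4x_2.
A = [[0,1],[-13,-4]]; det(A-λI) = λ^2 + 4λ + 13.
Eigenvalues λ = -2 ± 3i.

y(t) = c_1e^(-2t)cos(3t) + c_2e^(-2t)sin(3t)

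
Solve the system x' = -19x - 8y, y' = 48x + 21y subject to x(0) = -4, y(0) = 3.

x(t) = 5e^(5t) - 9e^(-3t), y(t) = -15e^(5t) + 18e^(-3t)

Coefficient matrix A = [[-19, -8], [48, 21]].
Characteristic polynomial det(A - λI) = λ^2 - 2λ - 15 = 0.
Eigenvalues λ = 5, -3.
For λ=5: (A-λI) row 1 is [-24, -8], so an eigenvector is (-1, 3).
For λ=-3: (A-λI) row 1 is [-16, -8], so an eigenvector is (-1, 2).
General solution: c_1e^(5t)(-1,3) + c_2e^(-3t)(-1,2).
Applying x(0)=-4, y(0)=3 gives c_1=-5, c_2=9.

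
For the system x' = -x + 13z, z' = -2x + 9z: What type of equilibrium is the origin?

unstable spiral

A = [[-1,13],[-2,9]]; det(A-λI) = λ^2 - 8λ + 17.
λ = 4 ± i: positive real part.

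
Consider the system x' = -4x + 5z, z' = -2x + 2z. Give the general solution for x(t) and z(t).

Coefficient matrix A = [[-4, 5], [-2, 2]].
Characteristic polynomial det(A - λI) = λ^2 + 2λ + 2 = 0.
Eigenvalues λ = -1 ± i (complex conjugate pair).
For λ=-1+i: an eigenvector is (1,1) - i(2,1) = (1 - 2i, 1 - i).
A real fundamental pair from Re and Im of e^((-1+i)t)v: X_1 = e^(-t)(cos(t)·(1,1) + sin(t)·(2,1)), X_2 = e^(-t)(sin(t)·(1,1) - cos(t)·(2,1)).
General solution: c_1X_1 + c_2X_2.

x(t) = 2c_1e^(-t)sin(t) + c_1e^(-t)cos(t) + c_2e^(-t)sin(t) - 2c_2e^(-t)cos(t), z(t) = c_1e^(-t)sin(t) + c_1e^(-t)cos(t) + c_2e^(-t)sin(t) - c_2e^(-t)cos(t)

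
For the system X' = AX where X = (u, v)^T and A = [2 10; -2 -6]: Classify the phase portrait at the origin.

A = [[2,10],[-2,-6]]; det(A-λI) = λ^2 + 4λ + 8.
λ = -2 ± 2i: negative real part.

stable spiral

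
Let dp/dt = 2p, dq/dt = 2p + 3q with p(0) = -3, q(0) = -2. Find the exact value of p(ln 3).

-27

A = [[2,0],[2,3]]; eigenvalues λ = 2, 3.
Eigenvectors: (-1,2) for λ=2, (0,1) for λ=3.
From the initial condition, c_1 = 3, c_2 = -8.
p(ln 3) = (3)(3^2)(-1) + (-8)(3^3)(0) = -27.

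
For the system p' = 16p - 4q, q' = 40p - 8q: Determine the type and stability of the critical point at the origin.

unstable spiral

A = [[16,-4],[40,-8]]; det(A-λI) = λ^2 - 8λ + 32.
λ = 4 ± 4i: positive real part.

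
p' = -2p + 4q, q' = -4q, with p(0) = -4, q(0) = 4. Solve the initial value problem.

Coefficient matrix A = [[-2, 4], [0, -4]].
Characteristic polynomial det(A - λI) = λ^2 + 6λ + 8 = 0.
Eigenvalues λ = -4, -2.
For λ=-4: (A-λI) row 1 is [2, 4], so an eigenvector is (-2, 1).
For λ=-2: (A-λI) row 1 is [0, 4], so an eigenvector is (1, 0).
General solution: C_1e^(-4t)(-2,1) + C_2e^(-2t)(1,0).
Applying p(0)=-4, q(0)=4 gives C_1=4, C_2=4.

p(t) = 4e^(-2t) - 8e^(-4t), q(t) = 4e^(-4t)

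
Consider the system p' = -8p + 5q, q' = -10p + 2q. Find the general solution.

Coefficient matrix A = [[-8, 5], [-10, 2]].
Characteristic polynomial det(A - λI) = λ^2 + 6λ + 34 = 0.
Eigenvalues λ = -3 ± 5i (complex conjugate pair).
For λ=-3+5i: an eigenvector is (-1,-1) - i(0,1) = (-1, -1 - i).
A real fundamental pair from Re and Im of e^((-3+5i)t)v: X_1 = e^(-3t)(cos(5t)·(-1,-1) + sin(5t)·(0,1)), X_2 = e^(-3t)(sin(5t)·(-1,-1) - cos(5t)·(0,1)).
General solution: C_1X_1 + C_2X_2.

p(t) = -C_1e^(-3t)cos(5t) - C_2e^(-3t)sin(5t), q(t) = C_1e^(-3t)sin(5t) - C_1e^(-3t)cos(5t) - C_2e^(-3t)sin(5t) - C_2e^(-3t)cos(5t)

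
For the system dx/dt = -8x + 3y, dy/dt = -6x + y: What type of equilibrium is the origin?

stable node

A = [[-8,3],[-6,1]]; det(A-λI) = λ^2 + 7λ + 10.
λ = -5, -2: both negative.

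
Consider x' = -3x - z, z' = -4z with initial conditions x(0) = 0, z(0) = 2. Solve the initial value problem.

x(t) = -2e^(-3t) + 2e^(-4t), z(t) = 2e^(-4t)

Coefficient matrix A = [[-3, -1], [0, -4]].
Characteristic polynomial det(A - λI) = λ^2 + 7λ + 12 = 0.
Eigenvalues λ = -4, -3.
For λ=-4: (A-λI) row 1 is [1, -1], so an eigenvector is (1, 1).
For λ=-3: (A-λI) row 1 is [0, -1], so an eigenvector is (-1, 0).
General solution: c_1e^(-4t)(1,1) + c_2e^(-3t)(-1,0).
Applying x(0)=0, z(0)=2 gives c_1=2, c_2=2.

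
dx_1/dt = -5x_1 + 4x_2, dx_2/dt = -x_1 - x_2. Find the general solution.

Coefficient matrix A = [[-5, 4], [-1, -1]].
Characteristic polynomial det(A - λI) = λ^2 + 6λ + 9 = 0.
Single eigenvalue λ = -3 with algebraic multiplicity 2.
Eigenvector v = (2,1); generalized eigenvector w with (A-λI)w=v is (-3,-1).
General solution: e^(-3t)[K_1·v + K_2·(t·v + w)].

x_1(t) = 2K_1e^(-3t) + 2K_2te^(-3t) - 3K_2e^(-3t), x_2(t) = K_1e^(-3t) + K_2te^(-3t) - K_2e^(-3t)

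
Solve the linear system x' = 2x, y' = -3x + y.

Coefficient matrix A = [[2, 0], [-3, 1]].
Characteristic polynomial det(A - λI) = λ^2 - 3λ + 2 = 0.
Eigenvalues λ = 1, 2.
For λ=1: (A-λI) row 1 is [1, 0], so an eigenvector is (0, -1).
For λ=2: (A-λI) row 2 is [-3, -1], so an eigenvector is (-1, 3).
General solution: c_1e^(t)(0,-1) + c_2e^(2t)(-1,3).

x(t) = -c_2e^(2t), y(t) = -c_1e^(t) + 3c_2e^(2t)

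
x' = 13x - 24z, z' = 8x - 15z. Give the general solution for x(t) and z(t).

Coefficient matrix A = [[13, -24], [8, -15]].
Characteristic polynomial det(A - λI) = λ^2 + 2λ - 3 = 0.
Eigenvalues λ = 1, -3.
For λ=1: (A-λI) row 1 is [12, -24], so an eigenvector is (-2, -1).
For λ=-3: (A-λI) row 1 is [16, -24], so an eigenvector is (3, 2).
General solution: c_1e^(t)(-2,-1) + c_2e^(-3t)(3,2).

x(t) = -2c_1e^(t) + 3c_2e^(-3t), z(t) = -c_1e^(t) + 2c_2e^(-3t)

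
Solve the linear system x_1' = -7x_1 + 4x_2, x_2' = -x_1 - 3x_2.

Coefficient matrix A = [[-7, 4], [-1, -3]].
Characteristic polynomial det(A - λI) = λ^2 + 10λ + 25 = 0.
Single eigenvalue λ = -5 with algebraic multiplicity 2.
Eigenvector v = (2,1); generalized eigenvector w with (A-λI)w=v is (3,2).
General solution: e^(-5t)[C_1·v + C_2·(t·v + w)].

x_1(t) = 2C_1e^(-5t) + 2C_2te^(-5t) + 3C_2e^(-5t), x_2(t) = C_1e^(-5t) + C_2te^(-5t) + 2C_2e^(-5t)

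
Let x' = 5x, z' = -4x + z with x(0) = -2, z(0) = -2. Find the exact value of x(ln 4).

-2048

A = [[5,0],[-4,1]]; eigenvalues λ = 1, 5.
Eigenvectors: (0,-1) for λ=1, (1,-1) for λ=5.
From the initial condition, c_1 = 4, c_2 = -2.
x(ln 4) = (4)(4^1)(0) + (-2)(4^5)(1) = -2048.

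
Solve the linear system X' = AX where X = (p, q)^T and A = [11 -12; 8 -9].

Coefficient matrix A = [[11, -12], [8, -9]].
Characteristic polynomial det(A - λI) = λ^2 - 2λ - 3 = 0.
Eigenvalues λ = 3, -1.
For λ=3: (A-λI) row 1 is [8, -12], so an eigenvector is (3, 2).
For λ=-1: (A-λI) row 1 is [12, -12], so an eigenvector is (1, 1).
General solution: C_1e^(3t)(3,2) + C_2e^(-t)(1,1).

p(t) = 3C_1e^(3t) + C_2e^(-t), q(t) = 2C_1e^(3t) + C_2e^(-t)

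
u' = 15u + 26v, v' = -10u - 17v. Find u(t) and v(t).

Coefficient matrix A = [[15, 26], [-10, -17]].
Characteristic polynomial det(A - λI) = λ^2 + 2λ + 5 = 0.
Eigenvalues λ = -1 ± 2i (complex conjugate pair).
For λ=-1+2i: an eigenvector is (2,-1) - i(3,-2) = (2 - 3i, -1 + 2i).
A real fundamental pair from Re and Im of e^((-1+2i)t)v: X_1 = e^(-t)(cos(2t)·(2,-1) + sin(2t)·(3,-2)), X_2 = e^(-t)(sin(2t)·(2,-1) - cos(2t)·(3,-2)).
General solution: K_1X_1 + K_2X_2.

u(t) = 3K_1e^(-t)sin(2t) + 2K_1e^(-t)cos(2t) + 2K_2e^(-t)sin(2t) - 3K_2e^(-t)cos(2t), v(t) = -2K_1e^(-t)sin(2t) - K_1e^(-t)cos(2t) - K_2e^(-t)sin(2t) + 2K_2e^(-t)cos(2t)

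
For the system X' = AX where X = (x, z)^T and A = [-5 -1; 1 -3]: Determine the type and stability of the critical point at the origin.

A = [[-5,-1],[1,-3]]; det(A-λI) = λ^2 + 8λ + 16.
repeated λ = -4 with a single eigenvector.

stable improper node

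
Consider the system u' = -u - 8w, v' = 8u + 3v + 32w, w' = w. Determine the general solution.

u(t) = K_2e^(-t) - 4K_3e^(t), v(t) = K_1e^(3t) - 2K_2e^(-t), w(t) = K_3e^(t)

Coefficient matrix A = [[-1, 0, -8], [8, 3, 32], [0, 0, 1]].
det(A - λI) = 0 gives eigenvalues λ = 3, -1, 1.
For λ=3: eigenvector (0,1,0).
For λ=-1: eigenvector (1,-2,0).
For λ=1: eigenvector (-4,0,1).
General solution: K_1e^(3t)(0,1,0) + K_2e^(-t)(1,-2,0) + K_3e^(t)(-4,0,1).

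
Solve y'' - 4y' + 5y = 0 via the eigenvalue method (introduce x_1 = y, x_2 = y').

Let x_1 = y, x_2 = y'. Then x_1' = x_2 and x_2' = -5x_1 + 4x_2.
A = [[0,1],[-5,4]]; det(A-λI) = λ^2 - 4λ + 5.
Eigenvalues λ = 2 ± i.

y(t) = C_1e^(2t)cos(t) + C_2e^(2t)sin(t)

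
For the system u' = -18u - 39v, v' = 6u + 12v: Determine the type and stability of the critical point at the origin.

stable spiral

A = [[-18,-39],[6,12]]; det(A-λI) = λ^2 + 6λ + 18.
λ = -3 ± 3i: negative real part.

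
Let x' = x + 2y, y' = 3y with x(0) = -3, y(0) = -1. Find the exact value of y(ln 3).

A = [[1,2],[0,3]]; eigenvalues λ = 3, 1.
Eigenvectors: (1,1) for λ=3, (-1,0) for λ=1.
From the initial condition, c_1 = -1, c_2 = 2.
y(ln 3) = (-1)(3^3)(1) + (2)(3^1)(0) = -27.

-27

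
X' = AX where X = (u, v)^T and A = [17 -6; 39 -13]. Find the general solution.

u(t) = -C_1e^(2t)sin(3t) - C_1e^(2t)cos(3t) - C_2e^(2t)sin(3t) + C_2e^(2t)cos(3t), v(t) = -3C_1e^(2t)sin(3t) - 2C_1e^(2t)cos(3t) - 2C_2e^(2t)sin(3t) + 3C_2e^(2t)cos(3t)

Coefficient matrix A = [[17, -6], [39, -13]].
Characteristic polynomial det(A - λI) = λ^2 - 4λ + 13 = 0.
Eigenvalues λ = 2 ± 3i (complex conjugate pair).
For λ=2+3i: an eigenvector is (-1,-2) - i(-1,-3) = (-1 + i, -2 + 3i).
A real fundamental pair from Re and Im of e^((2+3i)t)v: X_1 = e^(2t)(cos(3t)·(-1,-2) + sin(3t)·(-1,-3)), X_2 = e^(2t)(sin(3t)·(-1,-2) - cos(3t)·(-1,-3)).
General solution: C_1X_1 + C_2X_2.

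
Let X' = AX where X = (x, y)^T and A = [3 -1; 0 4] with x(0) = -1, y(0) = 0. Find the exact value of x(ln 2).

-8

A = [[3,-1],[0,4]]; eigenvalues λ = 3, 4.
Eigenvectors: (1,0) for λ=3, (1,-1) for λ=4.
From the initial condition, c_1 = -1, c_2 = 0.
x(ln 2) = (-1)(2^3)(1) + (0)(2^4)(1) = -8.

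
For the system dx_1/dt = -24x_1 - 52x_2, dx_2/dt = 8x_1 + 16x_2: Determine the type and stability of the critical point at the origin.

stable spiral

A = [[-24,-52],[8,16]]; det(A-λI) = λ^2 + 8λ + 32.
λ = -4 ± 4i: negative real part.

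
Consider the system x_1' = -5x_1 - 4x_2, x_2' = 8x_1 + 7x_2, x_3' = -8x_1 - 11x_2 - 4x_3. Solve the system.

x_1(t) = -K_1e^(3t) - K_3e^(-t), x_2(t) = 2K_1e^(3t) + K_3e^(-t), x_3(t) = -2K_1e^(3t) + K_2e^(-4t) - K_3e^(-t)

Coefficient matrix A = [[-5, -4, 0], [8, 7, 0], [-8, -11, -4]].
det(A - λI) = 0 gives eigenvalues λ = 3, -4, -1.
For λ=3: eigenvector (-1,2,-2).
For λ=-4: eigenvector (0,0,1).
For λ=-1: eigenvector (-1,1,-1).
General solution: K_1e^(3t)(-1,2,-2) + K_2e^(-4t)(0,0,1) + K_3e^(-t)(-1,1,-1).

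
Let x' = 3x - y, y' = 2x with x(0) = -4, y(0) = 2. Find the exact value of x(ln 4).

-136

A = [[3,-1],[2,0]]; eigenvalues λ = 2, 1.
Eigenvectors: (1,1) for λ=2, (1,2) for λ=1.
From the initial condition, c_1 = -10, c_2 = 6.
x(ln 4) = (-10)(4^2)(1) + (6)(4^1)(1) = -136.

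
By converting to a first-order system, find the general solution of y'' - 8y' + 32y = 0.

y(t) = K_1e^(4t)cos(4t) + K_2e^(4t)sin(4t)

Let x_1 = y, x_2 = y'. Then x_1' = x_2 and x_2' = -32x_1 + 8x_2.
A = [[0,1],[-32,8]]; det(A-λI) = λ^2 - 8λ + 32.
Eigenvalues λ = 4 ± 4i.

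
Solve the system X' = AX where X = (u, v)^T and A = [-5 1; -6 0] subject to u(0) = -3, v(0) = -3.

Coefficient matrix A = [[-5, 1], [-6, 0]].
Characteristic polynomial det(A - λI) = λ^2 + 5λ + 6 = 0.
Eigenvalues λ = -3, -2.
For λ=-3: (A-λI) row 1 is [-2, 1], so an eigenvector is (-1, -2).
For λ=-2: (A-λI) row 1 is [-3, 1], so an eigenvector is (-1, -3).
General solution: K_1e^(-3t)(-1,-2) + K_2e^(-2t)(-1,-3).
Applying u(0)=-3, v(0)=-3 gives K_1=6, K_2=-3.

u(t) = 3e^(-2t) - 6e^(-3t), v(t) = 9e^(-2t) - 12e^(-3t)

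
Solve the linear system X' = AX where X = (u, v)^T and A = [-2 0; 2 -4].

u(t) = c_2e^(-2t), v(t) = -c_1e^(-4t) + c_2e^(-2t)

Coefficient matrix A = [[-2, 0], [2, -4]].
Characteristic polynomial det(A - λI) = λ^2 + 6λ + 8 = 0.
Eigenvalues λ = -4, -2.
For λ=-4: (A-λI) row 1 is [2, 0], so an eigenvector is (0, -1).
For λ=-2: (A-λI) row 2 is [2, -2], so an eigenvector is (1, 1).
General solution: c_1e^(-4t)(0,-1) + c_2e^(-2t)(1,1).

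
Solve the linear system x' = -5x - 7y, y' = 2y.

x(t) = -K_1e^(-5t) - K_2e^(2t), y(t) = K_2e^(2t)

Coefficient matrix A = [[-5, -7], [0, 2]].
Characteristic polynomial det(A - λI) = λ^2 + 3λ - 10 = 0.
Eigenvalues λ = -5, 2.
For λ=-5: (A-λI) row 1 is [0, -7], so an eigenvector is (-1, 0).
For λ=2: (A-λI) row 1 is [-7, -7], so an eigenvector is (-1, 1).
General solution: K_1e^(-5t)(-1,0) + K_2e^(2t)(-1,1).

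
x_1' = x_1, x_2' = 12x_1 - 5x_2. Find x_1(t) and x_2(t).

x_1(t) = c_1e^(t), x_2(t) = 2c_1e^(t) + c_2e^(-5t)

Coefficient matrix A = [[1, 0], [12, -5]].
Characteristic polynomial det(A - λI) = λ^2 + 4λ - 5 = 0.
Eigenvalues λ = 1, -5.
For λ=1: (A-λI) row 2 is [12, -6], so an eigenvector is (1, 2).
For λ=-5: (A-λI) row 1 is [6, 0], so an eigenvector is (0, 1).
General solution: c_1e^(t)(1,2) + c_2e^(-5t)(0,1).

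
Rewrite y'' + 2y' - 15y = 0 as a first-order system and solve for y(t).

Let x_1 = y, x_2 = y'. Then x_1' = x_2 and x_2' = 15x_1 - 2x_2.
A = [[0,1],[15,-2]]; det(A-λI) = λ^2 + 2λ - 15.
Eigenvalues λ = 3, -5 with eigenvectors (1,3), (1,-5).

y(t) = C_1e^(3t) + C_2e^(-5t)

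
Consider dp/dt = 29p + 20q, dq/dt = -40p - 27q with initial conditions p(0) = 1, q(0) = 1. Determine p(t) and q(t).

Coefficient matrix A = [[29, 20], [-40, -27]].
Characteristic polynomial det(A - λI) = λ^2 - 2λ + 17 = 0.
Eigenvalues λ = 1 ± 4i (complex conjugate pair).
For λ=1+4i: an eigenvector is (2,-3) - i(-1,1) = (2 + i, -3 - i).
A real fundamental pair from Re and Im of e^((1+4i)t)v: X_1 = e^(t)(cos(4t)·(2,-3) + sin(4t)·(-1,1)), X_2 = e^(t)(sin(4t)·(2,-3) - cos(4t)·(-1,1)).
General solution: C_1X_1 + C_2X_2.
Applying p(0)=1, q(0)=1 gives C_1=-2, C_2=5.

p(t) = 12e^(t)sin(4t) + e^(t)cos(4t), q(t) = -17e^(t)sin(4t) + e^(t)cos(4t)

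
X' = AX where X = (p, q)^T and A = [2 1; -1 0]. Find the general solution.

p(t) = -K_1e^(t) - K_2te^(t) - 2K_2e^(t), q(t) = K_1e^(t) + K_2te^(t) + K_2e^(t)

Coefficient matrix A = [[2, 1], [-1, 0]].
Characteristic polynomial det(A - λI) = λ^2 - 2λ + 1 = 0.
Single eigenvalue λ = 1 with algebraic multiplicity 2.
Eigenvector v = (-1,1); generalized eigenvector w with (A-λI)w=v is (-2,1).
General solution: e^(t)[K_1·v + K_2·(t·v + w)].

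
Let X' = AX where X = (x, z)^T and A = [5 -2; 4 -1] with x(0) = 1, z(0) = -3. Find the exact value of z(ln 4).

A = [[5,-2],[4,-1]]; eigenvalues λ = 3, 1.
Eigenvectors: (-1,-1) for λ=3, (1,2) for λ=1.
From the initial condition, c_1 = -5, c_2 = -4.
z(ln 4) = (-5)(4^3)(-1) + (-4)(4^1)(2) = 288.

288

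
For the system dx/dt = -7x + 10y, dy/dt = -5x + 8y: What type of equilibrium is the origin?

saddle

A = [[-7,10],[-5,8]]; det(A-λI) = λ^2 - λ - 6.
λ = -2, 3: opposite signs.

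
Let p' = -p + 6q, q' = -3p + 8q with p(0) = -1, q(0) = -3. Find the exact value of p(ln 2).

A = [[-1,6],[-3,8]]; eigenvalues λ = 5, 2.
Eigenvectors: (1,1) for λ=5, (-2,-1) for λ=2.
From the initial condition, c_1 = -5, c_2 = -2.
p(ln 2) = (-5)(2^5)(1) + (-2)(2^2)(-2) = -144.

-144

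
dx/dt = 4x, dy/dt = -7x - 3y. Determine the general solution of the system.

Coefficient matrix A = [[4, 0], [-7, -3]].
Characteristic polynomial det(A - λI) = λ^2 - λ - 12 = 0.
Eigenvalues λ = 4, -3.
For λ=4: (A-λI) row 2 is [-7, -7], so an eigenvector is (1, -1).
For λ=-3: (A-λI) row 1 is [7, 0], so an eigenvector is (0, -1).
General solution: c_1e^(4t)(1,-1) + c_2e^(-3t)(0,-1).

x(t) = c_1e^(4t), y(t) = -c_1e^(4t) - c_2e^(-3t)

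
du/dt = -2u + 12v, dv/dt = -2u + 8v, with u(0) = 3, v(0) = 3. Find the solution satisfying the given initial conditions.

Coefficient matrix A = [[-2, 12], [-2, 8]].
Characteristic polynomial det(A - λI) = λ^2 - 6λ + 8 = 0.
Eigenvalues λ = 4, 2.
For λ=4: (A-λI) row 1 is [-6, 12], so an eigenvector is (2, 1).
For λ=2: (A-λI) row 1 is [-4, 12], so an eigenvector is (3, 1).
General solution: c_1e^(4t)(2,1) + c_2e^(2t)(3,1).
Applying u(0)=3, v(0)=3 gives c_1=6, c_2=-3.

u(t) = 12e^(4t) - 9e^(2t), v(t) = 6e^(4t) - 3e^(2t)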